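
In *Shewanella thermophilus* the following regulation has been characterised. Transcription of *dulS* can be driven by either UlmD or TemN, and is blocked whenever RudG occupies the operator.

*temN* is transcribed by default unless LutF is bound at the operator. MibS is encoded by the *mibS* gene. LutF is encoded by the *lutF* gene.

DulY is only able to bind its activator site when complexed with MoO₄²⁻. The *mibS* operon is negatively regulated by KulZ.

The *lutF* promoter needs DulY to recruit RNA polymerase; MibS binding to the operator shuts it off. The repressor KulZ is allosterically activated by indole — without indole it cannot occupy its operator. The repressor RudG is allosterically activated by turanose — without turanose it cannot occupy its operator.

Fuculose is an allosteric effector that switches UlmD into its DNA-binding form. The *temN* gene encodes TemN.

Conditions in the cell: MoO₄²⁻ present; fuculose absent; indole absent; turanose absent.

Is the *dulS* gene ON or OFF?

ON

Fuculose is absent, so UlmD is inactive.
Indole is absent, so KulZ is inactive.
With no repressor bound, *mibS* is transcribed.
So MibS is produced and active.
MoO₄²⁻ is present, so DulY is active.
With repressor MibS bound, *lutF* is not transcribed.
So LutF is not produced.
With no repressor bound, *temN* is transcribed.
So TemN is produced and active.
Turanose is absent, so RudG is inactive.
Activator TemN is present, so *dulS* is transcribed.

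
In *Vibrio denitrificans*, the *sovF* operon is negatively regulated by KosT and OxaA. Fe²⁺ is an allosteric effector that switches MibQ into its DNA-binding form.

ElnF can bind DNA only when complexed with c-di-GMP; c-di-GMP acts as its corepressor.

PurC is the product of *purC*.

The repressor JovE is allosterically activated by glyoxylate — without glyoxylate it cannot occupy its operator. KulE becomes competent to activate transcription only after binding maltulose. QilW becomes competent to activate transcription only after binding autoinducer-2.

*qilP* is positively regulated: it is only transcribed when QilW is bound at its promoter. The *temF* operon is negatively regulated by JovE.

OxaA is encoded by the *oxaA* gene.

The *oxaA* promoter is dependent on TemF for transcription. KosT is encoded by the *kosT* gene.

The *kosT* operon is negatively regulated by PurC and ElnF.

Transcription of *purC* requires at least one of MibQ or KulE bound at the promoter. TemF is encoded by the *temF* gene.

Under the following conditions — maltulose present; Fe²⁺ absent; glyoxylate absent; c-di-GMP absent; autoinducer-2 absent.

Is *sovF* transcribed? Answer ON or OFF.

OFF

Fe²⁺ is absent, so MibQ is inactive.
Maltulose is present, so KulE is active.
Activator KulE is present, so *purC* is transcribed.
So PurC is produced and active.
c-di-GMP is absent, so ElnF is inactive.
With repressor PurC bound, *kosT* is not transcribed.
So KosT is not produced.
Glyoxylate is absent, so JovE is inactive.
With no repressor bound, *temF* is transcribed.
So TemF is produced and active.
No repressor is bound and TemF is active, so *oxaA* is transcribed.
So OxaA is produced and active.
With repressor OxaA bound, *sovF* is not transcribed.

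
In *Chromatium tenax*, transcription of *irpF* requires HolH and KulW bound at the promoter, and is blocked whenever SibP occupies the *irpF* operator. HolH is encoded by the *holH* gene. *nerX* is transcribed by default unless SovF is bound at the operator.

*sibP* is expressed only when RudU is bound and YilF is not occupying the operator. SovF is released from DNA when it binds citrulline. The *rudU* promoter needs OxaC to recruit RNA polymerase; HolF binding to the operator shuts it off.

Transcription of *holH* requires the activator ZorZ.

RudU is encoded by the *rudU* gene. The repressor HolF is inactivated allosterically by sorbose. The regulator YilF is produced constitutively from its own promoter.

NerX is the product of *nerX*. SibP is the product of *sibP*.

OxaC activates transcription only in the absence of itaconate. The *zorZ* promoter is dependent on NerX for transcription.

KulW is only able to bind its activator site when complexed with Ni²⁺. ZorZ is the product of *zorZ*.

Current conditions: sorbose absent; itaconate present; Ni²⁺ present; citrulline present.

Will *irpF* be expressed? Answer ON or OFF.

Citrulline is present, so SovF is inactive.
With no repressor bound, *nerX* is transcribed.
So NerX is produced and active.
No repressor is bound and NerX is active, so *zorZ* is transcribed.
So ZorZ is produced and active.
No repressor is bound and ZorZ is active, so *holH* is transcribed.
So HolH is produced and active.
Ni²⁺ is present, so KulW is active.
Sorbose is absent, so HolF is active.
Itaconate is present, so OxaC is inactive.
With repressor HolF bound, *rudU* is not transcribed.
So RudU is not produced.
YilF is produced constitutively and is active.
With repressor YilF bound, *sibP* is not transcribed.
So SibP is not produced.
No repressor is bound and HolH and KulW are active, so *irpF* is transcribed.

ON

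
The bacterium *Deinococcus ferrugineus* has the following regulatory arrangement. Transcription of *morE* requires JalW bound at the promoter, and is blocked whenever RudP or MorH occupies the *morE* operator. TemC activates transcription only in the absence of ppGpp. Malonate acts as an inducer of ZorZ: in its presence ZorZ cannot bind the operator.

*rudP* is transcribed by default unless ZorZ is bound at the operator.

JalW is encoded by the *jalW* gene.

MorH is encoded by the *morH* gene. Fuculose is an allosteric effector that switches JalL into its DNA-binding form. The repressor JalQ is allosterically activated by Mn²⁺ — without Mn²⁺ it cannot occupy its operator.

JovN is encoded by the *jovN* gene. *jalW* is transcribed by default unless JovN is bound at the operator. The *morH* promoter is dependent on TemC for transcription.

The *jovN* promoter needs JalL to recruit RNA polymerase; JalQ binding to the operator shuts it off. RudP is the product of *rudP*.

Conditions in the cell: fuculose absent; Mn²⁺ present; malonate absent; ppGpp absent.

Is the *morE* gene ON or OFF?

Malonate is absent, so ZorZ is active.
With repressor ZorZ bound, *rudP* is not transcribed.
So RudP is not produced.
ppGpp is absent, so TemC is active.
No repressor is bound and TemC is active, so *morH* is transcribed.
So MorH is produced and active.
Fuculose is absent, so JalL is inactive.
Mn²⁺ is present, so JalQ is active.
With repressor JalQ bound, *jovN* is not transcribed.
So JovN is not produced.
With no repressor bound, *jalW* is transcribed.
So JalW is produced and active.
With repressor MorH bound, *morE* is not transcribed.

OFF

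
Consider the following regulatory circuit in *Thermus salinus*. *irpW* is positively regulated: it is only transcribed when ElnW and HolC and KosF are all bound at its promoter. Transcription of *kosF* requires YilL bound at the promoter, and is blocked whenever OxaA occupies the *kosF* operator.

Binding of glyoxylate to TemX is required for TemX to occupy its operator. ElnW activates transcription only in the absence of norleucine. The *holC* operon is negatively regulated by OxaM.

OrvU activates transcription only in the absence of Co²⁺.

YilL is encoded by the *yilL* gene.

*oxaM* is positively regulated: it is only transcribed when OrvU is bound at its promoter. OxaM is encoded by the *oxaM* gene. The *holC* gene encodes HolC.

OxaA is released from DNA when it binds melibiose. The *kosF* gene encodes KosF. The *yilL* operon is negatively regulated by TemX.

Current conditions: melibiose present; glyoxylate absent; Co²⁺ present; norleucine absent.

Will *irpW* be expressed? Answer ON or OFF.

Norleucine is absent, so ElnW is active.
Co²⁺ is present, so OrvU is inactive.
Required activator OrvU is absent, so *oxaM* is not transcribed.
So OxaM is not produced.
With no repressor bound, *holC* is transcribed.
So HolC is produced and active.
Glyoxylate is absent, so TemX is inactive.
With no repressor bound, *yilL* is transcribed.
So YilL is produced and active.
Melibiose is present, so OxaA is inactive.
No repressor is bound and YilL is active, so *kosF* is transcribed.
So KosF is produced and active.
No repressor is bound and ElnW and HolC and KosF are active, so *irpW* is transcribed.

ON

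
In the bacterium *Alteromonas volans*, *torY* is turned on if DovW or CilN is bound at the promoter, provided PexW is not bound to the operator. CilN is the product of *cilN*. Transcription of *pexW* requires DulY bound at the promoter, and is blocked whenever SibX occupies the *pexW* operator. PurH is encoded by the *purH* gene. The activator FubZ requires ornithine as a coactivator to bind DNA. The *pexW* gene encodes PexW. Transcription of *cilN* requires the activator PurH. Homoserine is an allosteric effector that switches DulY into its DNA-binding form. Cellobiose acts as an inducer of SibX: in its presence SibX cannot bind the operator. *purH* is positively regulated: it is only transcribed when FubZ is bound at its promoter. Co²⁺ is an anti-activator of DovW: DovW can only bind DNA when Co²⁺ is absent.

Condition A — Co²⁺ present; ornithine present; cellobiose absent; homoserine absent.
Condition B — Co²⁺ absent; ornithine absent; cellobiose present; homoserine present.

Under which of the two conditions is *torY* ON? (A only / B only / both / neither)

A only

Condition A:
Co²⁺ is present, so DovW is inactive.
Ornithine is present, so FubZ is active.
No repressor is bound and FubZ is active, so *purH* is transcribed.
So PurH is produced and active.
No repressor is bound and PurH is active, so *cilN* is transcribed.
So CilN is produced and active.
Cellobiose is absent, so SibX is active.
Homoserine is absent, so DulY is inactive.
With repressor SibX bound, *pexW* is not transcribed.
So PexW is not produced.
Activator CilN is present, so *torY* is transcribed.
→ *torY* is ON in A.
Condition B:
Co²⁺ is absent, so DovW is active.
Ornithine is absent, so FubZ is inactive.
Required activator FubZ is absent, so *purH* is not transcribed.
So PurH is not produced.
Required activator PurH is absent, so *cilN* is not transcribed.
So CilN is not produced.
Cellobiose is present, so SibX is inactive.
Homoserine is present, so DulY is active.
No repressor is bound and DulY is active, so *pexW* is transcribed.
So PexW is produced and active.
With repressor PexW bound, *torY* is not transcribed.
→ *torY* is OFF in B.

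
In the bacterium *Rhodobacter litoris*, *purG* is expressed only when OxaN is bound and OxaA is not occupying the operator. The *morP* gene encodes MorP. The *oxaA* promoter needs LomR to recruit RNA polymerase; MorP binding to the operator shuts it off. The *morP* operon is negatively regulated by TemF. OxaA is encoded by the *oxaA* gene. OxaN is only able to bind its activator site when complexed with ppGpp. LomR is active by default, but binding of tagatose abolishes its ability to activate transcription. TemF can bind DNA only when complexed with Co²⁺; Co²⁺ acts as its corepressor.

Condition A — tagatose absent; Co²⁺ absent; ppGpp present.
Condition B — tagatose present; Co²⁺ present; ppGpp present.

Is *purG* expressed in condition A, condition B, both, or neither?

both

Condition A:
Tagatose is absent, so LomR is active.
Co²⁺ is absent, so TemF is inactive.
With no repressor bound, *morP* is transcribed.
So MorP is produced and active.
With repressor MorP bound, *oxaA* is not transcribed.
So OxaA is not produced.
ppGpp is present, so OxaN is active.
No repressor is bound and OxaN is active, so *purG* is transcribed.
→ *purG* is ON in A.
Condition B:
Tagatose is present, so LomR is inactive.
Co²⁺ is present, so TemF is active.
With repressor TemF bound, *morP* is not transcribed.
So MorP is not produced.
Required activator LomR is absent, so *oxaA* is not transcribed.
So OxaA is not produced.
ppGpp is present, so OxaN is active.
No repressor is bound and OxaN is active, so *purG* is transcribed.
→ *purG* is ON in B.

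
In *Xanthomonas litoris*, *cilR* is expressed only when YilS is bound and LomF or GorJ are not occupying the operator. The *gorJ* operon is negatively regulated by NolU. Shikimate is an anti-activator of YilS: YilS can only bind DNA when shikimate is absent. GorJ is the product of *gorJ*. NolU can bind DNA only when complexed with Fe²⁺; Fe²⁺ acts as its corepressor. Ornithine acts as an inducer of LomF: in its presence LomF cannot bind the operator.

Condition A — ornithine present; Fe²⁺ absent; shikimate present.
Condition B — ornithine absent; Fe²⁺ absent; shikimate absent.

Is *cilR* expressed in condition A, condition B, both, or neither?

neither

Condition A:
Ornithine is present, so LomF is inactive.
Fe²⁺ is absent, so NolU is inactive.
With no repressor bound, *gorJ* is transcribed.
So GorJ is produced and active.
Shikimate is present, so YilS is inactive.
With repressor GorJ bound, *cilR* is not transcribed.
→ *cilR* is OFF in A.
Condition B:
Ornithine is absent, so LomF is active.
Fe²⁺ is absent, so NolU is inactive.
With no repressor bound, *gorJ* is transcribed.
So GorJ is produced and active.
Shikimate is absent, so YilS is active.
With repressor LomF bound, *cilR* is not transcribed.
→ *cilR* is OFF in B.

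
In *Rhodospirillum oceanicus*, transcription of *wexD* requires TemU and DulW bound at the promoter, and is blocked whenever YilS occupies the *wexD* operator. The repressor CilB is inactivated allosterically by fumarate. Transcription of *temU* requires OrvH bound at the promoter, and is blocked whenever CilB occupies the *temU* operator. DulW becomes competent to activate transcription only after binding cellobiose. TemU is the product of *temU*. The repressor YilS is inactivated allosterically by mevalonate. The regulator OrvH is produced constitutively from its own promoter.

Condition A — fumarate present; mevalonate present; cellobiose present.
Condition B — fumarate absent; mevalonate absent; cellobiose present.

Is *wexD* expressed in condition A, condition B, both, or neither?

Condition A:
OrvH is produced constitutively and is active.
Fumarate is present, so CilB is inactive.
No repressor is bound and OrvH is active, so *temU* is transcribed.
So TemU is produced and active.
Mevalonate is present, so YilS is inactive.
Cellobiose is present, so DulW is active.
No repressor is bound and TemU and DulW are active, so *wexD* is transcribed.
→ *wexD* is ON in A.
Condition B:
OrvH is produced constitutively and is active.
Fumarate is absent, so CilB is active.
With repressor CilB bound, *temU* is not transcribed.
So TemU is not produced.
Mevalonate is absent, so YilS is active.
Cellobiose is present, so DulW is active.
With repressor YilS bound, *wexD* is not transcribed.
→ *wexD* is OFF in B.

A only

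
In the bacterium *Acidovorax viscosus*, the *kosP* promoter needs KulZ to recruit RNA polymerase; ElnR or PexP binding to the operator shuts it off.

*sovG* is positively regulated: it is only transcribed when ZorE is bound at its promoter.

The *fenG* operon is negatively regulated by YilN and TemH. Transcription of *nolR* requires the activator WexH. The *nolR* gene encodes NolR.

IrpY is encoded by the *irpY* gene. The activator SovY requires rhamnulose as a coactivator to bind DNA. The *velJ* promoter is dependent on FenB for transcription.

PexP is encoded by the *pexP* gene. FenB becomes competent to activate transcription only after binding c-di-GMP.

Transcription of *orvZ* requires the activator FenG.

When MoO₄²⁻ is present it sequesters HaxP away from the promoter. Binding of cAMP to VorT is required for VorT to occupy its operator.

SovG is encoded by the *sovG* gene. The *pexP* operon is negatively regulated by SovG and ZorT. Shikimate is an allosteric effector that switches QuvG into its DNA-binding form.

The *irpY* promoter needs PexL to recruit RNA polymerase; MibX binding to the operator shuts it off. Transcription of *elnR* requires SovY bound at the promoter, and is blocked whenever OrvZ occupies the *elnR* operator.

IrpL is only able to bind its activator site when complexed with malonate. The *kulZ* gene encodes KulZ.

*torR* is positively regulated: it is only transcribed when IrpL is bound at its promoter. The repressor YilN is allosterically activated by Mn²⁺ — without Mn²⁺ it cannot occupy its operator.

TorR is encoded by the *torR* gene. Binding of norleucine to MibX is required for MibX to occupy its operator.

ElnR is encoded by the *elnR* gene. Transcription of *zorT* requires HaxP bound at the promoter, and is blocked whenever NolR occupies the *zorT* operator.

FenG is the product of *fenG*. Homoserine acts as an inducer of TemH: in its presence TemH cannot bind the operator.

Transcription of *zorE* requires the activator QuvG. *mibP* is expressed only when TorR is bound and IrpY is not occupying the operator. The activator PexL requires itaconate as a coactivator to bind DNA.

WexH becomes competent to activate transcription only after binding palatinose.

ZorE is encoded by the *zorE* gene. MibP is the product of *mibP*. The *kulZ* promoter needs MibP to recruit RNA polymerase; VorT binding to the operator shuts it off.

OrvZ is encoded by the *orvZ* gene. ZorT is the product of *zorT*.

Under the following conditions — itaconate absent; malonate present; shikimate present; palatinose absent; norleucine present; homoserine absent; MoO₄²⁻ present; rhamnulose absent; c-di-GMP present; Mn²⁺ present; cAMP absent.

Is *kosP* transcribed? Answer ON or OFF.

ON

Mn²⁺ is present, so YilN is active.
Homoserine is absent, so TemH is active.
With repressor YilN bound, *fenG* is not transcribed.
So FenG is not produced.
Required activator FenG is absent, so *orvZ* is not transcribed.
So OrvZ is not produced.
Rhamnulose is absent, so SovY is inactive.
Required activator SovY is absent, so *elnR* is not transcribed.
So ElnR is not produced.
Malonate is present, so IrpL is active.
No repressor is bound and IrpL is active, so *torR* is transcribed.
So TorR is produced and active.
Itaconate is absent, so PexL is inactive.
Norleucine is present, so MibX is active.
With repressor MibX bound, *irpY* is not transcribed.
So IrpY is not produced.
No repressor is bound and TorR is active, so *mibP* is transcribed.
So MibP is produced and active.
cAMP is absent, so VorT is inactive.
No repressor is bound and MibP is active, so *kulZ* is transcribed.
So KulZ is produced and active.
Shikimate is present, so QuvG is active.
No repressor is bound and QuvG is active, so *zorE* is transcribed.
So ZorE is produced and active.
No repressor is bound and ZorE is active, so *sovG* is transcribed.
So SovG is produced and active.
MoO₄²⁻ is present, so HaxP is inactive.
Palatinose is absent, so WexH is inactive.
Required activator WexH is absent, so *nolR* is not transcribed.
So NolR is not produced.
Required activator HaxP is absent, so *zorT* is not transcribed.
So ZorT is not produced.
With repressor SovG bound, *pexP* is not transcribed.
So PexP is not produced.
No repressor is bound and KulZ is active, so *kosP* is transcribed.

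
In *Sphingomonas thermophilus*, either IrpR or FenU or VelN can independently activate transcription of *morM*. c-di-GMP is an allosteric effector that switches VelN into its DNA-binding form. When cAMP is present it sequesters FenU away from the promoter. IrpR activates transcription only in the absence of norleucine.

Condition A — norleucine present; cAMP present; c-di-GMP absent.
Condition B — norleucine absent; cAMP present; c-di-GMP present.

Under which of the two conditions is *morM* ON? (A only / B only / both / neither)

Condition A:
Norleucine is present, so IrpR is inactive.
cAMP is present, so FenU is inactive.
c-di-GMP is absent, so VelN is inactive.
No activator is available at the *morM* promoter, so *morM* is not transcribed.
→ *morM* is OFF in A.
Condition B:
Norleucine is absent, so IrpR is active.
cAMP is present, so FenU is inactive.
c-di-GMP is present, so VelN is active.
Activator IrpR is present, so *morM* is transcribed.
→ *morM* is ON in B.

B only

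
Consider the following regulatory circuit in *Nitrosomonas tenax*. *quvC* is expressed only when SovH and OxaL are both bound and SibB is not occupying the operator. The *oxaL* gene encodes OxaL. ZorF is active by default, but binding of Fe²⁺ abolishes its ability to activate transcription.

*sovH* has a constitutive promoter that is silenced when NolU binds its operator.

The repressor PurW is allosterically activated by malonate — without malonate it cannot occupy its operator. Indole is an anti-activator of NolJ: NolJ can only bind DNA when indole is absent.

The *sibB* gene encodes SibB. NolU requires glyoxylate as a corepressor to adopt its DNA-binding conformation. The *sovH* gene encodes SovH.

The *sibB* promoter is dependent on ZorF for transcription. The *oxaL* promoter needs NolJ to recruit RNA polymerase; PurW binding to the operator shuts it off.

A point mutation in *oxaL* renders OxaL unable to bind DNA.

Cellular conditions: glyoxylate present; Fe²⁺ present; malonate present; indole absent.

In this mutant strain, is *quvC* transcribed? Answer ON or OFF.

Fe²⁺ is present, so ZorF is inactive.
Required activator ZorF is absent, so *sibB* is not transcribed.
So SibB is not produced.
Glyoxylate is present, so NolU is active.
With repressor NolU bound, *sovH* is not transcribed.
So SovH is not produced.
OxaL is non-functional in this strain, so it has no effect.
Required activator SovH is absent, so *quvC* is not transcribed.

OFF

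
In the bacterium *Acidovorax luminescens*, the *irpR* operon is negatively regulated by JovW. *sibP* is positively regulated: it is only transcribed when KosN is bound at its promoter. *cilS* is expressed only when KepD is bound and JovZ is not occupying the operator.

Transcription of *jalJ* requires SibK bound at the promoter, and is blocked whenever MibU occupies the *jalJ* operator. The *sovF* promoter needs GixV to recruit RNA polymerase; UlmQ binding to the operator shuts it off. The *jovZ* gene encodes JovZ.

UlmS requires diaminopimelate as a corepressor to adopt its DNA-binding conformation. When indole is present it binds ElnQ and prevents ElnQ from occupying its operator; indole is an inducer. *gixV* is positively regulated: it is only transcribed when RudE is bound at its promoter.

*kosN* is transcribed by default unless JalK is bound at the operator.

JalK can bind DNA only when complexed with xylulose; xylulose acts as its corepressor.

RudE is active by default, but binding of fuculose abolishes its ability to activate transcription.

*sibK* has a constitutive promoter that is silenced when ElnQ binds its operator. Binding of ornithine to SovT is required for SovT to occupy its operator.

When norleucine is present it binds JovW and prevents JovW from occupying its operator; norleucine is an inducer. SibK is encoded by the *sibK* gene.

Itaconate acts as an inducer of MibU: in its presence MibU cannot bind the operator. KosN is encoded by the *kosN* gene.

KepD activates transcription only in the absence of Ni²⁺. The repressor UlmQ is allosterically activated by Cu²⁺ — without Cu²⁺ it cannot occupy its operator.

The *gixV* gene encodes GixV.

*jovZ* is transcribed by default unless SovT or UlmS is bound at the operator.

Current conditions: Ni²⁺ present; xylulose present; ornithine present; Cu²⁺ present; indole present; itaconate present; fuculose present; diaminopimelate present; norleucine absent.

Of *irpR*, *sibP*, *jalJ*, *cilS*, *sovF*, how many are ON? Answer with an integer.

1

Norleucine is absent, so JovW is active.
With repressor JovW bound, *irpR* is not transcribed.
→ *irpR* is OFF.
Xylulose is present, so JalK is active.
With repressor JalK bound, *kosN* is not transcribed.
So KosN is not produced.
Required activator KosN is absent, so *sibP* is not transcribed.
→ *sibP* is OFF.
Itaconate is present, so MibU is inactive.
Indole is present, so ElnQ is inactive.
With no repressor bound, *sibK* is transcribed.
So SibK is produced and active.
No repressor is bound and SibK is active, so *jalJ* is transcribed.
→ *jalJ* is ON.
Ni²⁺ is present, so KepD is inactive.
Ornithine is present, so SovT is active.
Diaminopimelate is present, so UlmS is active.
With repressor SovT bound, *jovZ* is not transcribed.
So JovZ is not produced.
Required activator KepD is absent, so *cilS* is not transcribed.
→ *cilS* is OFF.
Cu²⁺ is present, so UlmQ is active.
Fuculose is present, so RudE is inactive.
Required activator RudE is absent, so *gixV* is not transcribed.
So GixV is not produced.
With repressor UlmQ bound, *sovF* is not transcribed.
→ *sovF* is OFF.
1 of the 5 genes is transcribed.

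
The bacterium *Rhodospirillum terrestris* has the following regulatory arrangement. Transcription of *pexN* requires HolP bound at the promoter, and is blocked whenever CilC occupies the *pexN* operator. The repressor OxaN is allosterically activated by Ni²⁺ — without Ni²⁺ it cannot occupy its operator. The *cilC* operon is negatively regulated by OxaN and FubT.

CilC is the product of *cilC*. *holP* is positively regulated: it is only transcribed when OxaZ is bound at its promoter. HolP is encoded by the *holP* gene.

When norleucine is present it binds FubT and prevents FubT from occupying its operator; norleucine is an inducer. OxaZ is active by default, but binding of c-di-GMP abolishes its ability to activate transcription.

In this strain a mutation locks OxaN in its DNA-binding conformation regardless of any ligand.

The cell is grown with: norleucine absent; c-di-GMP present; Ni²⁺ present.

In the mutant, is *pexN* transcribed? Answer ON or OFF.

OxaN is constitutively active in this strain.
Norleucine is absent, so FubT is active.
With repressor OxaN bound, *cilC* is not transcribed.
So CilC is not produced.
c-di-GMP is present, so OxaZ is inactive.
Required activator OxaZ is absent, so *holP* is not transcribed.
So HolP is not produced.
Required activator HolP is absent, so *pexN* is not transcribed.

OFF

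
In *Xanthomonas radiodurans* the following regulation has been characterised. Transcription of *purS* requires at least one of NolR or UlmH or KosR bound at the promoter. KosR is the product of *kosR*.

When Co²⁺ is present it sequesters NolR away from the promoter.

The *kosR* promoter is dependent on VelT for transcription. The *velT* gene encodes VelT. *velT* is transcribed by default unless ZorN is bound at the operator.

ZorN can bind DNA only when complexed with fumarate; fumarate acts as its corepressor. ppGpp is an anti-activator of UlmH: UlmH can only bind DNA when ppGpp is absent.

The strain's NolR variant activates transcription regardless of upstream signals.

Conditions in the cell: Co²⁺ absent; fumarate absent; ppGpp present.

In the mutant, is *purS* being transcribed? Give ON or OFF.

ON

NolR is constitutively active in this strain.
ppGpp is present, so UlmH is inactive.
Fumarate is absent, so ZorN is inactive.
With no repressor bound, *velT* is transcribed.
So VelT is produced and active.
No repressor is bound and VelT is active, so *kosR* is transcribed.
So KosR is produced and active.
Activator NolR is present, so *purS* is transcribed.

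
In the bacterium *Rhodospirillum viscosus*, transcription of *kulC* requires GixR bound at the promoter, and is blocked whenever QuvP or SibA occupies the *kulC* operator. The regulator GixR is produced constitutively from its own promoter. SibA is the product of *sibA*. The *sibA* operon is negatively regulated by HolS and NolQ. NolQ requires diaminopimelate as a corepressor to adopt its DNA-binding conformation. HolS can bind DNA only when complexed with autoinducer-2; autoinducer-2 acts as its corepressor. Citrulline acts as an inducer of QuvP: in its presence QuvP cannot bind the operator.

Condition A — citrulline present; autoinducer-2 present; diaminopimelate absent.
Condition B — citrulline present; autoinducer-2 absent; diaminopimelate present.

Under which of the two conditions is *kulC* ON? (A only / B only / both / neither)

Condition A:
Citrulline is present, so QuvP is inactive.
Autoinducer-2 is present, so HolS is active.
Diaminopimelate is absent, so NolQ is inactive.
With repressor HolS bound, *sibA* is not transcribed.
So SibA is not produced.
GixR is produced constitutively and is active.
No repressor is bound and GixR is active, so *kulC* is transcribed.
→ *kulC* is ON in A.
Condition B:
Citrulline is present, so QuvP is inactive.
Autoinducer-2 is absent, so HolS is inactive.
Diaminopimelate is present, so NolQ is active.
With repressor NolQ bound, *sibA* is not transcribed.
So SibA is not produced.
GixR is produced constitutively and is active.
No repressor is bound and GixR is active, so *kulC* is transcribed.
→ *kulC* is ON in B.

both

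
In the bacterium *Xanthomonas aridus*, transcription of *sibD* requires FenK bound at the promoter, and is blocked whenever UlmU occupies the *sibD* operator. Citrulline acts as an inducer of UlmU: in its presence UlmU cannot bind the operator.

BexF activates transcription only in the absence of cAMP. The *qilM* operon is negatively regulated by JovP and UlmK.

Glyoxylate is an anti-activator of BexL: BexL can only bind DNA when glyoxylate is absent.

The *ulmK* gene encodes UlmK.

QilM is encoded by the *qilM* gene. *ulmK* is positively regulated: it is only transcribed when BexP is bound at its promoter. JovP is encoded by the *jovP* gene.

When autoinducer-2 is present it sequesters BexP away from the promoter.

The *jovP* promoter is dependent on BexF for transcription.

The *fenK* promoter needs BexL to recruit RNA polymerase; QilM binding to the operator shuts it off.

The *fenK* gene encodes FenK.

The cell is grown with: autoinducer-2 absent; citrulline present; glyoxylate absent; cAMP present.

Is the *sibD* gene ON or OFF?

ON

Citrulline is present, so UlmU is inactive.
Glyoxylate is absent, so BexL is active.
cAMP is present, so BexF is inactive.
Required activator BexF is absent, so *jovP* is not transcribed.
So JovP is not produced.
Autoinducer-2 is absent, so BexP is active.
No repressor is bound and BexP is active, so *ulmK* is transcribed.
So UlmK is produced and active.
With repressor UlmK bound, *qilM* is not transcribed.
So QilM is not produced.
No repressor is bound and BexL is active, so *fenK* is transcribed.
So FenK is produced and active.
No repressor is bound and FenK is active, so *sibD* is transcribed.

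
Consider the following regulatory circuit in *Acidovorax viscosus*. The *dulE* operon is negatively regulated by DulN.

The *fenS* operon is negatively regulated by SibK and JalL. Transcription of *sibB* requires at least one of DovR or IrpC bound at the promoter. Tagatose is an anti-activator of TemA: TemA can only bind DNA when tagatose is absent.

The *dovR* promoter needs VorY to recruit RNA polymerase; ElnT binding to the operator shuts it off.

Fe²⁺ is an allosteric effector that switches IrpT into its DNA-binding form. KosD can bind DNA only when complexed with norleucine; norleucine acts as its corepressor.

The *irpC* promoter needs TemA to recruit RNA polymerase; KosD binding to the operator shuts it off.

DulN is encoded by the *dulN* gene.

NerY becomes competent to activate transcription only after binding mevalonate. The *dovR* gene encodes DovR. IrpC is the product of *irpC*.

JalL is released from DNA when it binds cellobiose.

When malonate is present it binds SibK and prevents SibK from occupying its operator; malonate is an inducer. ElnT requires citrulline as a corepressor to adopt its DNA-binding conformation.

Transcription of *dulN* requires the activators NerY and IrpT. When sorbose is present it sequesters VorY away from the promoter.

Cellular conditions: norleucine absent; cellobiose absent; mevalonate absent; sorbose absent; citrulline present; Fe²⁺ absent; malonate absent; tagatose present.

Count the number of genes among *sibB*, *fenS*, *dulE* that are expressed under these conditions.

Citrulline is present, so ElnT is active.
Sorbose is absent, so VorY is active.
With repressor ElnT bound, *dovR* is not transcribed.
So DovR is not produced.
Tagatose is present, so TemA is inactive.
Norleucine is absent, so KosD is inactive.
Required activator TemA is absent, so *irpC* is not transcribed.
So IrpC is not produced.
No activator is available at the *sibB* promoter, so *sibB* is not transcribed.
→ *sibB* is OFF.
Malonate is absent, so SibK is active.
Cellobiose is absent, so JalL is active.
With repressor SibK bound, *fenS* is not transcribed.
→ *fenS* is OFF.
Mevalonate is absent, so NerY is inactive.
Fe²⁺ is absent, so IrpT is inactive.
Required activator NerY is absent, so *dulN* is not transcribed.
So DulN is not produced.
With no repressor bound, *dulE* is transcribed.
→ *dulE* is ON.
1 of the 3 genes is transcribed.

1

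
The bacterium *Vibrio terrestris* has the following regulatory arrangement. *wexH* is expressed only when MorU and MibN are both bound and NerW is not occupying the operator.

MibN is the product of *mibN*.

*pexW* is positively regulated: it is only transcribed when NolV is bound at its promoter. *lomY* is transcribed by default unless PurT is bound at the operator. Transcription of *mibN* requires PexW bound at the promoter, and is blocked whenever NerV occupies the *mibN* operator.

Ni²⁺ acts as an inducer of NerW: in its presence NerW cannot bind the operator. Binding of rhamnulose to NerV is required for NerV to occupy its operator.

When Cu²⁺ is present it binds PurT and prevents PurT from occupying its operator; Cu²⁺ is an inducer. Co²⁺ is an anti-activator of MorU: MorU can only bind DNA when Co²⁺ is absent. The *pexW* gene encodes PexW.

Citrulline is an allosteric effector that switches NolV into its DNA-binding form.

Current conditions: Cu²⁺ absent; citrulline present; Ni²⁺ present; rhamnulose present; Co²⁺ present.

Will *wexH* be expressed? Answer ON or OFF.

Co²⁺ is present, so MorU is inactive.
Ni²⁺ is present, so NerW is inactive.
Rhamnulose is present, so NerV is active.
Citrulline is present, so NolV is active.
No repressor is bound and NolV is active, so *pexW* is transcribed.
So PexW is produced and active.
With repressor NerV bound, *mibN* is not transcribed.
So MibN is not produced.
Required activator MorU is absent, so *wexH* is not transcribed.

OFF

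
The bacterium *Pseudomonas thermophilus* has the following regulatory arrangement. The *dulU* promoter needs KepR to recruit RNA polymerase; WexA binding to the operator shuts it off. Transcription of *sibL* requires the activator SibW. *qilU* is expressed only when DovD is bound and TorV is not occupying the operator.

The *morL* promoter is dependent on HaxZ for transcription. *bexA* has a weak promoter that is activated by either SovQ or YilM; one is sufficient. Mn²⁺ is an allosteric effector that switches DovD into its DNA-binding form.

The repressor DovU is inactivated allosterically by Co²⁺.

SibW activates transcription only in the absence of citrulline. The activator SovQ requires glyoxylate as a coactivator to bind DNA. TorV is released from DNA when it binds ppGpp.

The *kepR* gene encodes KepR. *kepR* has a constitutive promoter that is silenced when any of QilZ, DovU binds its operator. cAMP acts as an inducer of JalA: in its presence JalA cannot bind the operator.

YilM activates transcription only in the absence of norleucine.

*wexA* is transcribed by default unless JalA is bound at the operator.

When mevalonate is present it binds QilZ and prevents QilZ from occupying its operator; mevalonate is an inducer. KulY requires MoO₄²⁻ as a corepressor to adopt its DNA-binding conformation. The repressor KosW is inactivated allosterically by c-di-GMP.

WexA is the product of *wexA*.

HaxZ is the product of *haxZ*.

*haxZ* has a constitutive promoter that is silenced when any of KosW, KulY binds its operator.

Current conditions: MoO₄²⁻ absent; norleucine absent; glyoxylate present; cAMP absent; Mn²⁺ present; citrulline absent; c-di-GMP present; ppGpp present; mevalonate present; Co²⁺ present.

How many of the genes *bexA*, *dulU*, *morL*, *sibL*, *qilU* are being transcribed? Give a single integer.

Glyoxylate is present, so SovQ is active.
Norleucine is absent, so YilM is active.
Activator SovQ is present, so *bexA* is transcribed.
→ *bexA* is ON.
Mevalonate is present, so QilZ is inactive.
Co²⁺ is present, so DovU is inactive.
With no repressor bound, *kepR* is transcribed.
So KepR is produced and active.
cAMP is absent, so JalA is active.
With repressor JalA bound, *wexA* is not transcribed.
So WexA is not produced.
No repressor is bound and KepR is active, so *dulU* is transcribed.
→ *dulU* is ON.
c-di-GMP is present, so KosW is inactive.
MoO₄²⁻ is absent, so KulY is inactive.
With no repressor bound, *haxZ* is transcribed.
So HaxZ is produced and active.
No repressor is bound and HaxZ is active, so *morL* is transcribed.
→ *morL* is ON.
Citrulline is absent, so SibW is active.
No repressor is bound and SibW is active, so *sibL* is transcribed.
→ *sibL* is ON.
ppGpp is present, so TorV is inactive.
Mn²⁺ is present, so DovD is active.
No repressor is bound and DovD is active, so *qilU* is transcribed.
→ *qilU* is ON.
5 of the 5 genes are transcribed.

5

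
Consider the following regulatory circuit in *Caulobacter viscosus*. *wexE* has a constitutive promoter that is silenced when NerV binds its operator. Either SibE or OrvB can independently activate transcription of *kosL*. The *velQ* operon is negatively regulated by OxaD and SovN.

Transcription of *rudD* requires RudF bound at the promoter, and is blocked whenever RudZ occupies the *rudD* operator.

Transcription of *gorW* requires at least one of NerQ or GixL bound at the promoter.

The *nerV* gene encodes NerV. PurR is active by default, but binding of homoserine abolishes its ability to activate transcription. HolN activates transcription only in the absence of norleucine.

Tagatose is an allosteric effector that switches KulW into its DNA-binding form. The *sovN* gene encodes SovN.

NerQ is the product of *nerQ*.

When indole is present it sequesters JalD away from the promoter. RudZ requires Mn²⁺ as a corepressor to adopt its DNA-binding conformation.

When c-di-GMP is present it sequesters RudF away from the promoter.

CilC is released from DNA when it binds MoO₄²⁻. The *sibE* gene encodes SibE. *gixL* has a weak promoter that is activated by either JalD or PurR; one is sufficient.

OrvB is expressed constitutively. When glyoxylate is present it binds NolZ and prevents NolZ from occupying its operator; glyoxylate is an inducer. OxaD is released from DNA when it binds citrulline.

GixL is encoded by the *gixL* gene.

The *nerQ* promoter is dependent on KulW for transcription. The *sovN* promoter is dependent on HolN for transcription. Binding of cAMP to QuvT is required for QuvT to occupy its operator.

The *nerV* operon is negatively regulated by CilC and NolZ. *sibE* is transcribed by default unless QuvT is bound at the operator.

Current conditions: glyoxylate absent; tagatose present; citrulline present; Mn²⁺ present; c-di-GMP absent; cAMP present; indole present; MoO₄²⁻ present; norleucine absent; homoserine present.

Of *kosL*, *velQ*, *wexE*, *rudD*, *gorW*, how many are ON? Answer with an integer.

cAMP is present, so QuvT is active.
With repressor QuvT bound, *sibE* is not transcribed.
So SibE is not produced.
OrvB is produced constitutively and is active.
Activator OrvB is present, so *kosL* is transcribed.
→ *kosL* is ON.
Citrulline is present, so OxaD is inactive.
Norleucine is absent, so HolN is active.
No repressor is bound and HolN is active, so *sovN* is transcribed.
So SovN is produced and active.
With repressor SovN bound, *velQ* is not transcribed.
→ *velQ* is OFF.
MoO₄²⁻ is present, so CilC is inactive.
Glyoxylate is absent, so NolZ is active.
With repressor NolZ bound, *nerV* is not transcribed.
So NerV is not produced.
With no repressor bound, *wexE* is transcribed.
→ *wexE* is ON.
c-di-GMP is absent, so RudF is active.
Mn²⁺ is present, so RudZ is active.
With repressor RudZ bound, *rudD* is not transcribed.
→ *rudD* is OFF.
Tagatose is present, so KulW is active.
No repressor is bound and KulW is active, so *nerQ* is transcribed.
So NerQ is produced and active.
Indole is present, so JalD is inactive.
Homoserine is present, so PurR is inactive.
No activator is available at the *gixL* promoter, so *gixL* is not transcribed.
So GixL is not produced.
Activator NerQ is present, so *gorW* is transcribed.
→ *gorW* is ON.
3 of the 5 genes are transcribed.

3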